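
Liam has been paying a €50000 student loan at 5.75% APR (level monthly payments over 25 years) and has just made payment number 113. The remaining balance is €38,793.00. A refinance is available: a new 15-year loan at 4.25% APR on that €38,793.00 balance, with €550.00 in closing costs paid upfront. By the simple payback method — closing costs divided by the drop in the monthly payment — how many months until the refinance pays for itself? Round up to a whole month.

25 months

Current payment = 50,000 × 5.75%/12 / (1 − (1+0.0047917)^−300) = €314.55.
Refinanced payment = 38,793.00 × 0.0035417 / (1 − (1+0.0035417)^−180) = €291.83.
Monthly savings = €314.55 − €291.83 = €22.72.
Break-even = €550.00 / €22.72 = 24.21 → 25 months.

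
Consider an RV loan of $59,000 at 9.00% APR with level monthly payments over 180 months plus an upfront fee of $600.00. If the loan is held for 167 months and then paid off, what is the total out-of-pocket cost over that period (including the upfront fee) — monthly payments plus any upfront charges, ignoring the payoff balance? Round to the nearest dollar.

Monthly rate = 9%/12 = 0.0075000; payment = 59,000 × 0.0075000 / (1 − (1+0.0075000)^−180) = $598.42.
Total outlay = 167 × $598.42 + $600.00 = $100,536.14.

$100,536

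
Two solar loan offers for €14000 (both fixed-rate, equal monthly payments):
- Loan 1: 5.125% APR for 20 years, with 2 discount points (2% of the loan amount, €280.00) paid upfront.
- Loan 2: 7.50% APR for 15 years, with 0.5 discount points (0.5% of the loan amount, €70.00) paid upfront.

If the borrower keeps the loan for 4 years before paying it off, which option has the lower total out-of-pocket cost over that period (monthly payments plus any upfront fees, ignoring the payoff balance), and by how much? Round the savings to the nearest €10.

Loan 1: at 5.125% the monthly rate is 0.0042708, so the payment is 14,000 × 0.0042708 / (1 − 1.0042708^−240) = €93.36.
Loan 2: at 7.50% the monthly rate is 0.0062500, so the payment is 14,000 × 0.0062500 / (1 − 1.0062500^−180) = €129.78.
Over 48 months: Loan 1 costs 48 × €93.36 + €280.00 = €4,761.28; Loan 2 costs 48 × €129.78 + €70.00 = €6,299.44.
Loan 1 is cheaper by €6,299.44 − €4,761.28 = €1,538.16.

Loan 1 by €1,540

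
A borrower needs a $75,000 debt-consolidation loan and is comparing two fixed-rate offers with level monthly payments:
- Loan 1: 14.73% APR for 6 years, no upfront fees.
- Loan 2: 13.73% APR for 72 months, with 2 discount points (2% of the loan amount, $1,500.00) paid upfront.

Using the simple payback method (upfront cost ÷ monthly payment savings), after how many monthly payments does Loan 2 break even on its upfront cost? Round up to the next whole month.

Loan 1: at 14.73% the monthly rate is 0.0122750, so the payment is 75,000 × 0.0122750 / (1 − 1.0122750^−72) = $1,574.90.
Loan 2: at 13.73% the monthly rate is 0.0114417, so the payment is 75,000 × 0.0114417 / (1 − 1.0114417^−72) = $1,534.61.
Monthly savings = $1,574.90 − $1,534.61 = $40.29.
Break-even = $1,500.00 / $40.29 = 37.23 → 38 months.

38 months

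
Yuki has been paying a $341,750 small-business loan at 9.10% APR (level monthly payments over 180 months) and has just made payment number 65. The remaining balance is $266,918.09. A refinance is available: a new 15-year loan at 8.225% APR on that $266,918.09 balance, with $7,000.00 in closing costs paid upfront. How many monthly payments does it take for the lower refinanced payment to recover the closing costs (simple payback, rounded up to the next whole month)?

Current payment = 341,750 × 9.1%/12 / (1 − (1+0.0075833)^−180) = $3,486.62.
Refinanced payment = 266,918.09 × 0.0068542 / (1 − (1+0.0068542)^−180) = $2,585.60.
Monthly savings = $3,486.62 − $2,585.60 = $901.02.
Break-even = $7,000.00 / $901.02 = 7.77 → 8 months.

8 months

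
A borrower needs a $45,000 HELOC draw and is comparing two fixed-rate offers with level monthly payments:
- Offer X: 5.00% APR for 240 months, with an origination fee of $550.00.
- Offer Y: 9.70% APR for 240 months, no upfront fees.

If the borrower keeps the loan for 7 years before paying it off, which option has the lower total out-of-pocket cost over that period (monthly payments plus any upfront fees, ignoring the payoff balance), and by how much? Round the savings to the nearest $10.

Offer X: at 5.00% the monthly rate is 0.0041667, so the payment is 45,000 × 0.0041667 / (1 − 1.0041667^−240) = $296.98.
Offer Y: at 9.70% the monthly rate is 0.0080833, so the payment is 45,000 × 0.0080833 / (1 − 1.0080833^−240) = $425.35.
Over 84 months: Offer X costs 84 × $296.98 + $550.00 = $25,496.32; Offer Y costs 84 × $425.35 = $35,729.40.
Offer X is cheaper by $35,729.40 − $25,496.32 = $10,233.08.

Offer X by $10,230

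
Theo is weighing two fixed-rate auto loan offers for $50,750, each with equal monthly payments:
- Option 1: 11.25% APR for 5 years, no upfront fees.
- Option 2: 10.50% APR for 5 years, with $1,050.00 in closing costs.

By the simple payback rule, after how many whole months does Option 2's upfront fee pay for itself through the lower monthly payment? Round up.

Option 1: monthly rate = 11.25%/12 = 0.0093750; payment = 50,750 × 0.0093750 / (1 − (1+0.0093750)^−60) = $1,109.77.
Option 2: monthly rate = 10.5%/12 = 0.0087500; payment = 50,750 × 0.0087500 / (1 − (1+0.0087500)^−60) = $1,090.82.
Monthly savings = $1,109.77 − $1,090.82 = $18.95.
Break-even = $1,050.00 / $18.95 = 55.41 → 56 months.

56 months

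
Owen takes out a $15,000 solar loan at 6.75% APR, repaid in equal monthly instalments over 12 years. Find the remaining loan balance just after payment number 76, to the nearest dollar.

With monthly rate i = 6.75%/12 = 0.0056250, the balance after k of n payments is P · [(1+i)^n − (1+i)^k] / [(1+i)^n − 1].
(1+0.0056250)^144 = 2.24281188 and (1+0.0056250)^76 = 1.53158347, so the balance is 15,000 × (2.24281188 − 1.53158347) / (2.24281188 − 1) = $8,584.10.

$8,584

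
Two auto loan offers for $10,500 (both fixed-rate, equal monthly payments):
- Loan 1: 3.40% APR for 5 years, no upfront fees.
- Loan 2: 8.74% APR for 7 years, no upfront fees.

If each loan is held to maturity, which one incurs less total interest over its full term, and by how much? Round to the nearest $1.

Loan 1 by $2,642

Loan 1: monthly rate = 3.4%/12 = 0.0028333; payment = 10,500 × 0.0028333 / (1 − (1+0.0028333)^−60) = $190.54.
Total interest on Loan 1 = 60 × $190.54 − $10,500 = $932.40.
Loan 2: at 8.74% the monthly rate is 0.0072833, so the payment is 10,500 × 0.0072833 / (1 − 1.0072833^−84) = $167.55.
Total interest on Loan 2 = 84 × $167.55 − $10,500 = $3,574.20.
Loan 1 is lower by $2,641.80.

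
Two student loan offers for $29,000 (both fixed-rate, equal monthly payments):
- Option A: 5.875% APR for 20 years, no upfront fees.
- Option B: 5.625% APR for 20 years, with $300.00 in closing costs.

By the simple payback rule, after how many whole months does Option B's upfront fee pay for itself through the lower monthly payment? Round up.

Option A: monthly rate = 5.875%/12 = 0.0048958; payment = 29,000 × 0.0048958 / (1 − (1+0.0048958)^−240) = $205.68.
Option B: at 5.625% the monthly rate is 0.0046875, so the payment is 29,000 × 0.0046875 / (1 − 1.0046875^−240) = $201.54.
Monthly savings = $205.68 − $201.54 = $4.14.
Break-even = $300.00 / $4.14 = 72.46 → 73 months.

73 months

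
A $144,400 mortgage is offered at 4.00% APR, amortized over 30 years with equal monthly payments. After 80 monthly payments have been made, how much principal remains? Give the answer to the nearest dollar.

$125,361

With monthly rate i = 4%/12 = 0.0033333, the balance after k of n payments is P · [(1+i)^n − (1+i)^k] / [(1+i)^n − 1].
(1+0.0033333)^360 = 3.31349801 and (1+0.0033333)^80 = 1.30502632, so the balance is 144,400 × (3.31349801 − 1.30502632) / (3.31349801 − 1) = $125,361.38.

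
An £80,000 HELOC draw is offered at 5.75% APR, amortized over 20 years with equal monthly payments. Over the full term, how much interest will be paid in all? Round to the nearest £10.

£54,800

At 5.75% the monthly rate is 0.0047917, so the payment is 80,000 × 0.0047917 / (1 − 1.0047917^−240) = £561.67.
Total paid = 240 × £561.67 = £134,800.80; interest = £134,800.80 − £80,000 = £54,800.80.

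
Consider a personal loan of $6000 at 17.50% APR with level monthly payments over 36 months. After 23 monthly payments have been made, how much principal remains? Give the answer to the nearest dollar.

With monthly rate i = 17.5%/12 = 0.0145833, the balance after k of n payments is P · [(1+i)^n − (1+i)^k] / [(1+i)^n − 1].
(1+0.0145833)^36 = 1.68406193 and (1+0.0145833)^23 = 1.39513954, so the balance is 6,000 × (1.68406193 − 1.39513954) / (1.68406193 − 1) = $2,534.18.

$2,534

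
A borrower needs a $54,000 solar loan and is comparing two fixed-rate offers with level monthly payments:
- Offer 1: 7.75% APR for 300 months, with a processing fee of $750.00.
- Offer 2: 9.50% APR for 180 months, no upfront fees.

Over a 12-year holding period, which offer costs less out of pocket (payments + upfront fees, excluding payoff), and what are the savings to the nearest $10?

Offer 1 by $21,710

Offer 1: monthly rate = 7.75%/12 = 0.0064583; payment = 54,000 × 0.0064583 / (1 − (1+0.0064583)^−300) = $407.88.
Offer 2: at 9.50% the monthly rate is 0.0079167, so the payment is 54,000 × 0.0079167 / (1 − 1.0079167^−180) = $563.88.
Over 144 months: Offer 1 costs 144 × $407.88 + $750.00 = $59,484.72; Offer 2 costs 144 × $563.88 = $81,198.72.
Offer 1 is cheaper by $81,198.72 − $59,484.72 = $21,714.00.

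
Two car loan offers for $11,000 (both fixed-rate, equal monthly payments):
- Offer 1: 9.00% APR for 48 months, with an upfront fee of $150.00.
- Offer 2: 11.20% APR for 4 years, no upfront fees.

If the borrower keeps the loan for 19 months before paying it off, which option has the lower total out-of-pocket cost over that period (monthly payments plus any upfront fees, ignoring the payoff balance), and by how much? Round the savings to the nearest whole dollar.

Offer 1 by $71

Offer 1: at 9.00% the monthly rate is 0.0075000, so the payment is 11,000 × 0.0075000 / (1 − 1.0075000^−48) = $273.74.
Offer 2: monthly rate = 11.2%/12 = 0.0093333; payment = 11,000 × 0.0093333 / (1 − (1+0.0093333)^−48) = $285.37.
Over 19 months: Offer 1 costs 19 × $273.74 + $150.00 = $5,351.06; Offer 2 costs 19 × $285.37 = $5,422.03.
Offer 1 is cheaper by $5,422.03 − $5,351.06 = $70.97.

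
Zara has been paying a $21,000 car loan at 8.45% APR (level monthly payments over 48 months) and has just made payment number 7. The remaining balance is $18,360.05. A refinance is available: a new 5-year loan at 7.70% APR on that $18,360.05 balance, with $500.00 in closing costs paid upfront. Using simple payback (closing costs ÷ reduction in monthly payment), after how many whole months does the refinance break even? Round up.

4 months

Current payment = 21,000 × 8.45%/12 / (1 − (1+0.0070417)^−48) = $517.12.
Refinanced payment = 18,360.05 × 0.0064167 / (1 − (1+0.0064167)^−60) = $369.65.
Monthly savings = $517.12 − $369.65 = $147.47.
Break-even = $500.00 / $147.47 = 3.39 → 4 months.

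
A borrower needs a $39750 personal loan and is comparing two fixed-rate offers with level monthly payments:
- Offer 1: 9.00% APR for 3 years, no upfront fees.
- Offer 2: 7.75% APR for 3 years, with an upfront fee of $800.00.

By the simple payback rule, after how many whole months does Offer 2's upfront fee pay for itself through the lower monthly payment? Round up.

Offer 1: at 9.00% the monthly rate is 0.0075000, so the payment is 39,750 × 0.0075000 / (1 − 1.0075000^−36) = $1,264.04.
Offer 2: monthly rate = 7.75%/12 = 0.0064583; payment = 39,750 × 0.0064583 / (1 − (1+0.0064583)^−36) = $1,241.04.
Monthly savings = $1,264.04 − $1,241.04 = $23.00.
Break-even = $800.00 / $23.00 = 34.78 → 35 months.

35 months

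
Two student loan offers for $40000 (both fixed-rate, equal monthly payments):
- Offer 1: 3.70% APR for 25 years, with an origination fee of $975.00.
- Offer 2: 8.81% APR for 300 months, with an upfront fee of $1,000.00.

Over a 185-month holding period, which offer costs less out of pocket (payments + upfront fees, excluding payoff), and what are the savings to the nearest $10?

Offer 1 by $23,320

Offer 1: monthly rate = 3.7%/12 = 0.0030833; payment = 40,000 × 0.0030833 / (1 − (1+0.0030833)^−300) = $204.57.
Offer 2: at 8.81% the monthly rate is 0.0073417, so the payment is 40,000 × 0.0073417 / (1 − 1.0073417^−300) = $330.49.
Over 185 months: Offer 1 costs 185 × $204.57 + $975.00 = $38,820.45; Offer 2 costs 185 × $330.49 + $1,000.00 = $62,140.65.
Offer 1 is cheaper by $62,140.65 − $38,820.45 = $23,320.20.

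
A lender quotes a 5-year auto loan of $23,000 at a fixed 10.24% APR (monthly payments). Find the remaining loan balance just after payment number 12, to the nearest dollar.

$19,287

With monthly rate i = 10.24%/12 = 0.0085333, the balance after k of n payments is P · [(1+i)^n − (1+i)^k] / [(1+i)^n − 1].
(1+0.0085333)^60 = 1.66500448 and (1+0.0085333)^12 = 1.10734534, so the balance is 23,000 × (1.66500448 − 1.10734534) / (1.66500448 − 1) = $19,287.33.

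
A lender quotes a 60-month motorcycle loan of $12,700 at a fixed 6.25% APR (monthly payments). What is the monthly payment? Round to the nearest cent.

$247.01

At 6.25% the monthly rate is 0.0052083, so the payment is 12,700 × 0.0052083 / (1 − 1.0052083^−60) = $247.01.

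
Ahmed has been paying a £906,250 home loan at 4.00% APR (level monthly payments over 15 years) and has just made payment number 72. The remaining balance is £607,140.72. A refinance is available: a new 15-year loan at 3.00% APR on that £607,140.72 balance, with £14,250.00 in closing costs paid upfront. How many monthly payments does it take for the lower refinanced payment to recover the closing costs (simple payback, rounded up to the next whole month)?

6 months

Current payment = 906,250 × 4%/12 / (1 − (1+0.0033333)^−180) = £6,703.42.
Refinanced payment = 607,140.72 × 0.0025000 / (1 − (1+0.0025000)^−180) = £4,192.80.
Monthly savings = £6,703.42 − £4,192.80 = £2,510.62.
Break-even = £14,250.00 / £2,510.62 = 5.68 → 6 months.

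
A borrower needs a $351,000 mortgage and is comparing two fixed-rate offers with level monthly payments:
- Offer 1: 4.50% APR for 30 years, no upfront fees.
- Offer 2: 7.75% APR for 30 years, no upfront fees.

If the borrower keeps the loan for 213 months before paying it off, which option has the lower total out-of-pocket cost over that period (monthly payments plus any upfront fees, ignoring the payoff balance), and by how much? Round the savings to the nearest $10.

Offer 1 by $156,800

Offer 1: monthly rate = 4.5%/12 = 0.0037500; payment = 351,000 × 0.0037500 / (1 − (1+0.0037500)^−360) = $1,778.47.
Offer 2: monthly rate = 7.75%/12 = 0.0064583; payment = 351,000 × 0.0064583 / (1 − (1+0.0064583)^−360) = $2,514.61.
Over 213 months: Offer 1 costs 213 × $1,778.47 = $378,814.11; Offer 2 costs 213 × $2,514.61 = $535,611.93.
Offer 1 is cheaper by $535,611.93 − $378,814.11 = $156,797.82.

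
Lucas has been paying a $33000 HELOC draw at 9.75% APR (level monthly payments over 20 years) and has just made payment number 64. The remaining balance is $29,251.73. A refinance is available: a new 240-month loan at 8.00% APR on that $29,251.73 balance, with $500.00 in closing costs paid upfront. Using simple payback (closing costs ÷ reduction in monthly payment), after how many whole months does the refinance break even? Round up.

Current payment = 33,000 × 9.75%/12 / (1 − (1+0.0081250)^−240) = $313.01.
Refinanced payment = 29,251.73 × 0.0066667 / (1 − (1+0.0066667)^−240) = $244.67.
Monthly savings = $313.01 − $244.67 = $68.34.
Break-even = $500.00 / $68.34 = 7.32 → 8 months.

8 months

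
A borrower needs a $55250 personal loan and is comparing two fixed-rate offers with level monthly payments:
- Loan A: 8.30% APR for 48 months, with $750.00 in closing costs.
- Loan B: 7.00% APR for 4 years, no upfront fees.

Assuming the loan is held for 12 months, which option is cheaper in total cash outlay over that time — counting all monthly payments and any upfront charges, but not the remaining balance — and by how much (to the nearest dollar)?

Loan A: at 8.30% the monthly rate is 0.0069167, so the payment is 55,250 × 0.0069167 / (1 − 1.0069167^−48) = $1,356.61.
Loan B: at 7.00% the monthly rate is 0.0058333, so the payment is 55,250 × 0.0058333 / (1 − 1.0058333^−48) = $1,323.03.
Over 12 months: Loan A costs 12 × $1,356.61 + $750.00 = $17,029.32; Loan B costs 12 × $1,323.03 = $15,876.36.
Loan B is cheaper by $17,029.32 − $15,876.36 = $1,152.96.

Loan B by $1,153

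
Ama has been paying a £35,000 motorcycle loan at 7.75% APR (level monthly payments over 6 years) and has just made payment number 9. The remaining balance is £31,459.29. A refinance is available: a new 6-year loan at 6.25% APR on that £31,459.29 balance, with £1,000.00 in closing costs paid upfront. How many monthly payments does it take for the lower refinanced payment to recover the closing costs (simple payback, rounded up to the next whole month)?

Current payment = 35,000 × 7.75%/12 / (1 − (1+0.0064583)^−72) = £609.40.
Refinanced payment = 31,459.29 × 0.0052083 / (1 − (1+0.0052083)^−72) = £525.09.
Monthly savings = £609.40 − £525.09 = £84.31.
Break-even = £1,000.00 / £84.31 = 11.86 → 12 months.

12 months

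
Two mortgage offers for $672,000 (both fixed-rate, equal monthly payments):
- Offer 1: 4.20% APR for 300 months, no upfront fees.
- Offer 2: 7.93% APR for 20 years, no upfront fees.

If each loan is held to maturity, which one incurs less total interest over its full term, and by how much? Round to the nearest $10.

Offer 1 by $255,490

Offer 1: monthly rate = 4.2%/12 = 0.0035000; payment = 672,000 × 0.0035000 / (1 − (1+0.0035000)^−300) = $3,621.69.
Total interest on Offer 1 = 300 × $3,621.69 − $672,000 = $414,507.00.
Offer 2: monthly rate = 7.93%/12 = 0.0066083; payment = 672,000 × 0.0066083 / (1 − (1+0.0066083)^−240) = $5,591.64.
Total interest on Offer 2 = 240 × $5,591.64 − $672,000 = $669,993.60.
Offer 1 is lower by $255,486.60.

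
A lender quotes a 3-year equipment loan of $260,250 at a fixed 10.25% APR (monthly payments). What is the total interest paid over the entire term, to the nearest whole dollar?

Monthly rate = 10.25%/12 = 0.0085417; payment = 260,250 × 0.0085417 / (1 − (1+0.0085417)^−36) = $8,428.12.
Total paid = 36 × $8,428.12 = $303,412.32; interest = $303,412.32 − $260,250 = $43,162.32.

$43,162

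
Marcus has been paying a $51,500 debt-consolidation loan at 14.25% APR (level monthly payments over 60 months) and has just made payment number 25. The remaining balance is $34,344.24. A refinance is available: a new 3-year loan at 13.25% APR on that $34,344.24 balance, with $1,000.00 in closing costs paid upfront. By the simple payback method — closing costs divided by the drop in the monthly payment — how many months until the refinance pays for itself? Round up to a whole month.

Current payment = 51,500 × 14.25%/12 / (1 − (1+0.0118750)^−60) = $1,205.00.
Refinanced payment = 34,344.24 × 0.0110417 / (1 − (1+0.0110417)^−36) = $1,161.33.
Monthly savings = $1,205.00 − $1,161.33 = $43.67.
Break-even = $1,000.00 / $43.67 = 22.90 → 23 months.

23 months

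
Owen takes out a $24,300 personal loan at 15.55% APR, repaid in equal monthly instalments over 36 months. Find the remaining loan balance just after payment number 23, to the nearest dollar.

$10,097

With monthly rate i = 15.55%/12 = 0.0129583, the balance after k of n payments is P · [(1+i)^n − (1+i)^k] / [(1+i)^n − 1].
(1+0.0129583)^36 = 1.58963325 and (1+0.0129583)^23 = 1.34464109, so the balance is 24,300 × (1.58963325 − 1.34464109) / (1.58963325 − 1) = $10,096.63.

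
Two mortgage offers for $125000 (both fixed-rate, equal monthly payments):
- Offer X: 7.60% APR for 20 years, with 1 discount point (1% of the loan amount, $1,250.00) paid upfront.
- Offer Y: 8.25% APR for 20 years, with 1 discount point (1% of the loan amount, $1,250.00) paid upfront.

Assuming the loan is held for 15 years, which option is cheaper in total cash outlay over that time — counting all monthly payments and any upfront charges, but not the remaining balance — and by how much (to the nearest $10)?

Offer X: monthly rate = 7.6%/12 = 0.0063333; payment = 125,000 × 0.0063333 / (1 − (1+0.0063333)^−240) = $1,014.65.
Offer Y: at 8.25% the monthly rate is 0.0068750, so the payment is 125,000 × 0.0068750 / (1 − 1.0068750^−240) = $1,065.08.
Over 180 months: Offer X costs 180 × $1,014.65 + $1,250.00 = $183,887.00; Offer Y costs 180 × $1,065.08 + $1,250.00 = $192,964.40.
Offer X is cheaper by $192,964.40 − $183,887.00 = $9,077.40.

Offer X by $9,080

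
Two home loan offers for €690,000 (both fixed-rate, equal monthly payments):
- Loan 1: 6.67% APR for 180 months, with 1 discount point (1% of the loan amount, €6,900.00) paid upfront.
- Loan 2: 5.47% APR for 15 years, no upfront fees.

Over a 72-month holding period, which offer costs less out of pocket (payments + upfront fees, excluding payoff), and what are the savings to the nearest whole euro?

Loan 2 by €39,186

Loan 1: at 6.67% the monthly rate is 0.0055583, so the payment is 690,000 × 0.0055583 / (1 − 1.0055583^−180) = €6,075.31.
Loan 2: at 5.47% the monthly rate is 0.0045583, so the payment is 690,000 × 0.0045583 / (1 − 1.0045583^−180) = €5,626.90.
Over 72 months: Loan 1 costs 72 × €6,075.31 + €6,900.00 = €444,322.32; Loan 2 costs 72 × €5,626.90 = €405,136.80.
Loan 2 is cheaper by €444,322.32 − €405,136.80 = €39,185.52.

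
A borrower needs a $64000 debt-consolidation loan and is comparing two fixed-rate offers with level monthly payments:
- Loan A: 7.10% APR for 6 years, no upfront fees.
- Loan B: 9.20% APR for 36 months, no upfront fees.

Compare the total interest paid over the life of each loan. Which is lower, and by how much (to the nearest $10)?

Loan A: monthly rate = 7.1%/12 = 0.0059167; payment = 64,000 × 0.0059167 / (1 − (1+0.0059167)^−72) = $1,094.21.
Total interest on Loan A = 72 × $1,094.21 − $64,000 = $14,783.12.
Loan B: at 9.20% the monthly rate is 0.0076667, so the payment is 64,000 × 0.0076667 / (1 − 1.0076667^−36) = $2,041.15.
Total interest on Loan B = 36 × $2,041.15 − $64,000 = $9,481.40.
Loan B is lower by $5,301.72.

Loan B by $5,300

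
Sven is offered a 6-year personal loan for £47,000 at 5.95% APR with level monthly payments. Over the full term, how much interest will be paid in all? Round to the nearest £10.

At 5.95% the monthly rate is 0.0049583, so the payment is 47,000 × 0.0049583 / (1 − 1.0049583^−72) = £777.82.
Total paid = 72 × £777.82 = £56,003.04; interest = £56,003.04 − £47,000 = £9,003.04.

£9,000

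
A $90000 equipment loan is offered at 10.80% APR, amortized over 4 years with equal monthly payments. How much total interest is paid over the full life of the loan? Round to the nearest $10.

Monthly rate = 10.8%/12 = 0.0090000; payment = 90,000 × 0.0090000 / (1 − (1+0.0090000)^−48) = $2,317.37.
Total paid = 48 × $2,317.37 = $111,233.76; interest = $111,233.76 − $90,000 = $21,233.76.

$21,230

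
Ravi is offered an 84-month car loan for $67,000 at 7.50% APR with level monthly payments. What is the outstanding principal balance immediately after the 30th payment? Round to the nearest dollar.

With monthly rate i = 7.5%/12 = 0.0062500, the balance after k of n payments is P · [(1+i)^n − (1+i)^k] / [(1+i)^n − 1].
(1+0.0062500)^84 = 1.68769920 and (1+0.0062500)^30 = 1.20552661, so the balance is 67,000 × (1.68769920 − 1.20552661) / (1.68769920 − 1) = $46,976.30.

$46,976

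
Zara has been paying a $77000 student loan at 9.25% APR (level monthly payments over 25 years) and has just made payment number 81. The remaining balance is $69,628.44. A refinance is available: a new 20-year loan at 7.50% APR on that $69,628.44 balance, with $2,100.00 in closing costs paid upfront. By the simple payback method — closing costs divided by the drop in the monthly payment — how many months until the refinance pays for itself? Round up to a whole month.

22 months

Current payment = 77,000 × 9.25%/12 / (1 − (1+0.0077083)^−300) = $659.41.
Refinanced payment = 69,628.44 × 0.0062500 / (1 − (1+0.0062500)^−240) = $560.92.
Monthly savings = $659.41 − $560.92 = $98.49.
Break-even = $2,100.00 / $98.49 = 21.32 → 22 months.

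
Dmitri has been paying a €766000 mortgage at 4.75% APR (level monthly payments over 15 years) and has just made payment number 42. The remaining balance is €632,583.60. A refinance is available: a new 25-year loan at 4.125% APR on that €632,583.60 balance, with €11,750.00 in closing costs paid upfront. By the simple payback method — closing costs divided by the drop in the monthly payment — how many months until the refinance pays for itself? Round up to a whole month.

5 months

Current payment = 766,000 × 4.75%/12 / (1 − (1+0.0039583)^−180) = €5,958.19.
Refinanced payment = 632,583.60 × 0.0034375 / (1 − (1+0.0034375)^−300) = €3,382.82.
Monthly savings = €5,958.19 − €3,382.82 = €2,575.37.
Break-even = €11,750.00 / €2,575.37 = 4.56 → 5 months.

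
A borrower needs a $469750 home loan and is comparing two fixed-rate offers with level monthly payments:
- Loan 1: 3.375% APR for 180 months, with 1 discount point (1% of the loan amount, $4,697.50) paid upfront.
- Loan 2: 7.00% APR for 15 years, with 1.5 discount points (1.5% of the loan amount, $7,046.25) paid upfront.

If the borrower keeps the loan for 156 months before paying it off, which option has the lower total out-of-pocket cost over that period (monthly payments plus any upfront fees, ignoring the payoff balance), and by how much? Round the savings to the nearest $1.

Loan 1 by $141,633

Loan 1: at 3.375% the monthly rate is 0.0028125, so the payment is 469,750 × 0.0028125 / (1 − 1.0028125^−180) = $3,329.40.
Loan 2: monthly rate = 7%/12 = 0.0058333; payment = 469,750 × 0.0058333 / (1 − (1+0.0058333)^−180) = $4,222.25.
Over 156 months: Loan 1 costs 156 × $3,329.40 + $4,697.50 = $524,083.90; Loan 2 costs 156 × $4,222.25 + $7,046.25 = $665,717.25.
Loan 1 is cheaper by $665,717.25 − $524,083.90 = $141,633.35.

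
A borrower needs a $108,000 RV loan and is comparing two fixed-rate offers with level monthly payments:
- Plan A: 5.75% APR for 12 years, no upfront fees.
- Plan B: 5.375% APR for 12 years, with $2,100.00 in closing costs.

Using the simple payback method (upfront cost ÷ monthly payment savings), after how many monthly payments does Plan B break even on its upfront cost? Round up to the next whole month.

Plan A: at 5.75% the monthly rate is 0.0047917, so the payment is 108,000 × 0.0047917 / (1 − 1.0047917^−144) = $1,040.00.
Plan B: monthly rate = 5.375%/12 = 0.0044792; payment = 108,000 × 0.0044792 / (1 − (1+0.0044792)^−144) = $1,019.32.
Monthly savings = $1,040.00 − $1,019.32 = $20.68.
Break-even = $2,100.00 / $20.68 = 101.55 → 102 months.

102 months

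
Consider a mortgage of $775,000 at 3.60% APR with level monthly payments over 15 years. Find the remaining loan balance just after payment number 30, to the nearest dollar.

With monthly rate i = 3.6%/12 = 0.0030000, the balance after k of n payments is P · [(1+i)^n − (1+i)^k] / [(1+i)^n − 1].
(1+0.0030000)^180 = 1.71462023 and (1+0.0030000)^30 = 1.09402687, so the balance is 775,000 × (1.71462023 − 1.09402687) / (1.71462023 − 1) = $673,028.60.

$673,029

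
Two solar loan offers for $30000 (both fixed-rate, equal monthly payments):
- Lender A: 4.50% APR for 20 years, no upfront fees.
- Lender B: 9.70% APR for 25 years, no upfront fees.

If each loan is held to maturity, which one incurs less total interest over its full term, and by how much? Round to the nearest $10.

Lender A by $34,340

Lender A: at 4.50% the monthly rate is 0.0037500, so the payment is 30,000 × 0.0037500 / (1 − 1.0037500^−240) = $189.79.
Total interest on Lender A = 240 × $189.79 − $30,000 = $15,549.60.
Lender B: monthly rate = 9.7%/12 = 0.0080833; payment = 30,000 × 0.0080833 / (1 − (1+0.0080833)^−300) = $266.29.
Total interest on Lender B = 300 × $266.29 − $30,000 = $49,887.00.
Lender A is lower by $34,337.40.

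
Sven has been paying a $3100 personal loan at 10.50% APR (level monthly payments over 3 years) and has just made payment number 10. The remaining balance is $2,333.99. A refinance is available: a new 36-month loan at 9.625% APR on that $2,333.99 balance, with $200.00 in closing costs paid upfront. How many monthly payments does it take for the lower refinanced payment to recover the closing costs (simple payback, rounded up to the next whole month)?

8 months

Current payment = 3,100 × 10.5%/12 / (1 − (1+0.0087500)^−36) = $100.76.
Refinanced payment = 2,333.99 × 0.0080208 / (1 − (1+0.0080208)^−36) = $74.90.
Monthly savings = $100.76 − $74.90 = $25.86.
Break-even = $200.00 / $25.86 = 7.73 → 8 months.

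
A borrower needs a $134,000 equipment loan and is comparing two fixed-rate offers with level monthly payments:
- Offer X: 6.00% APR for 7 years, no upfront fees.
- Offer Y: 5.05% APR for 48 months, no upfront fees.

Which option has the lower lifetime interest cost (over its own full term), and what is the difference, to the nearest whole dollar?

Offer Y by $16,164

Offer X: at 6.00% the monthly rate is 0.0050000, so the payment is 134,000 × 0.0050000 / (1 − 1.0050000^−84) = $1,957.55.
Total interest on Offer X = 84 × $1,957.55 − $134,000 = $30,434.20.
Offer Y: at 5.05% the monthly rate is 0.0042083, so the payment is 134,000 × 0.0042083 / (1 − 1.0042083^−48) = $3,088.96.
Total interest on Offer Y = 48 × $3,088.96 − $134,000 = $14,270.08.
Offer Y is lower by $16,164.12.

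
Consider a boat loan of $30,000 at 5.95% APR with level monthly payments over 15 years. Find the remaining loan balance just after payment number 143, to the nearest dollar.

$8,511

With monthly rate i = 5.95%/12 = 0.0049583, the balance after k of n payments is P · [(1+i)^n − (1+i)^k] / [(1+i)^n − 1].
(1+0.0049583)^180 = 2.43584722 and (1+0.0049583)^143 = 2.02848584, so the balance is 30,000 × (2.43584722 − 2.02848584) / (2.43584722 − 1) = $8,511.24.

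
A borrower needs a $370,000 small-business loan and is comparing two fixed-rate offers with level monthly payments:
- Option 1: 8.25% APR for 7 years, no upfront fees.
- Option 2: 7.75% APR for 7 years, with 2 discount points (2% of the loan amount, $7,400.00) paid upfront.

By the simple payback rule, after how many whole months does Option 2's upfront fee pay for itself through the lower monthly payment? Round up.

81 months

Option 1: monthly rate = 8.25%/12 = 0.0068750; payment = 370,000 × 0.0068750 / (1 − (1+0.0068750)^−84) = $5,813.09.
Option 2: at 7.75% the monthly rate is 0.0064583, so the payment is 370,000 × 0.0064583 / (1 − 1.0064583^−84) = $5,720.92.
Monthly savings = $5,813.09 − $5,720.92 = $92.17.
Break-even = $7,400.00 / $92.17 = 80.29 → 81 months.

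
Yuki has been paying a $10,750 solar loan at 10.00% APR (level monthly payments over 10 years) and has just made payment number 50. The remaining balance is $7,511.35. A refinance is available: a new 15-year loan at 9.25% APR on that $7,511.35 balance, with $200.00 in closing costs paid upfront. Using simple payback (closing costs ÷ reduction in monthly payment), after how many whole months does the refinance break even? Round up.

Current payment = 10,750 × 10%/12 / (1 − (1+0.0083333)^−120) = $142.06.
Refinanced payment = 7,511.35 × 0.0077083 / (1 − (1+0.0077083)^−180) = $77.31.
Monthly savings = $142.06 − $77.31 = $64.75.
Break-even = $200.00 / $64.75 = 3.09 → 4 months.

4 months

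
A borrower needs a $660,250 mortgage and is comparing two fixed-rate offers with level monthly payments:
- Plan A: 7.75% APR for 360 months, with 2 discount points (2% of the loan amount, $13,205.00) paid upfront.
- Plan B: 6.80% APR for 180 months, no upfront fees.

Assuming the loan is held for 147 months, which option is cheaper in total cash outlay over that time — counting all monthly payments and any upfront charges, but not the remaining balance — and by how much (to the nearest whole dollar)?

Plan A by $153,026

Plan A: at 7.75% the monthly rate is 0.0064583, so the payment is 660,250 × 0.0064583 / (1 − 1.0064583^−360) = $4,730.11.
Plan B: monthly rate = 6.8%/12 = 0.0056667; payment = 660,250 × 0.0056667 / (1 − (1+0.0056667)^−180) = $5,860.93.
Over 147 months: Plan A costs 147 × $4,730.11 + $13,205.00 = $708,531.17; Plan B costs 147 × $5,860.93 = $861,556.71.
Plan A is cheaper by $861,556.71 − $708,531.17 = $153,025.54.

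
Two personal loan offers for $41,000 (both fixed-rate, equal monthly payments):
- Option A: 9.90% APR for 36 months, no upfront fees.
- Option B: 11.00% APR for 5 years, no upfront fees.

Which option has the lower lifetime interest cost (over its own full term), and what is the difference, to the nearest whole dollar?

Option A by $5,929

Option A: monthly rate = 9.9%/12 = 0.0082500; payment = 41,000 × 0.0082500 / (1 − (1+0.0082500)^−36) = $1,321.03.
Total interest on Option A = 36 × $1,321.03 − $41,000 = $6,557.08.
Option B: at 11.00% the monthly rate is 0.0091667, so the payment is 41,000 × 0.0091667 / (1 − 1.0091667^−60) = $891.44.
Total interest on Option B = 60 × $891.44 − $41,000 = $12,486.40.
Option A is lower by $5,929.32.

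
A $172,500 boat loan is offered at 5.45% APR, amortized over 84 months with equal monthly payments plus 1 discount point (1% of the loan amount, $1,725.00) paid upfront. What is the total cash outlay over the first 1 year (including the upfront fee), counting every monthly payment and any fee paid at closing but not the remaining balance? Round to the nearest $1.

At 5.45% the monthly rate is 0.0045417, so the payment is 172,500 × 0.0045417 / (1 − 1.0045417^−84) = $2,474.74.
Total outlay = 12 × $2,474.74 + $1,725.00 = $31,421.88.

$31,422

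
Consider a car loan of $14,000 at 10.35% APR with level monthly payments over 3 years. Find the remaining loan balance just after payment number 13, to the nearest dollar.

$9,436

With monthly rate i = 10.35%/12 = 0.0086250, the balance after k of n payments is P · [(1+i)^n − (1+i)^k] / [(1+i)^n − 1].
(1+0.0086250)^36 = 1.36229206 and (1+0.0086250)^13 = 1.11811499, so the balance is 14,000 × (1.36229206 − 1.11811499) / (1.36229206 − 1) = $9,435.70.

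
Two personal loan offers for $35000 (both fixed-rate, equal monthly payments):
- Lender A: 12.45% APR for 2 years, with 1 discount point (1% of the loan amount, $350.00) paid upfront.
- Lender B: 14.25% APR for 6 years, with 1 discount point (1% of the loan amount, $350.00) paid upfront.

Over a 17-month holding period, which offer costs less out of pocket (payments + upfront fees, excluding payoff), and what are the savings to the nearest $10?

Lender A: at 12.45% the monthly rate is 0.0103750, so the payment is 35,000 × 0.0103750 / (1 − 1.0103750^−24) = $1,654.94.
Lender B: at 14.25% the monthly rate is 0.0118750, so the payment is 35,000 × 0.0118750 / (1 − 1.0118750^−72) = $725.89.
Over 17 months: Lender A costs 17 × $1,654.94 + $350.00 = $28,483.98; Lender B costs 17 × $725.89 + $350.00 = $12,690.13.
Lender B is cheaper by $28,483.98 − $12,690.13 = $15,793.85.

Lender B by $15,790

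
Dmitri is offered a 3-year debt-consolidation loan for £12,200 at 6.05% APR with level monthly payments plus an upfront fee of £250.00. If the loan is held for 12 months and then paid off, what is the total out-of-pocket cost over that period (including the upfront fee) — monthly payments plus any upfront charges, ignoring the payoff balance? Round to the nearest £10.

Monthly rate = 6.05%/12 = 0.0050417; payment = 12,200 × 0.0050417 / (1 − (1+0.0050417)^−36) = £371.42.
Total outlay = 12 × £371.42 + £250.00 = £4,707.04.

£4,710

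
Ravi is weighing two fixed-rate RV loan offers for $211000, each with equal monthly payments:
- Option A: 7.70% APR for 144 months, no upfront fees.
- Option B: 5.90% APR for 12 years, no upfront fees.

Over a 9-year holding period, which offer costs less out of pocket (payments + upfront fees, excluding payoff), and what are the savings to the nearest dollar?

Option B by $21,737

Option A: monthly rate = 7.7%/12 = 0.0064167; payment = 211,000 × 0.0064167 / (1 − (1+0.0064167)^−144) = $2,249.41.
Option B: at 5.90% the monthly rate is 0.0049167, so the payment is 211,000 × 0.0049167 / (1 − 1.0049167^−144) = $2,048.14.
Over 108 months: Option A costs 108 × $2,249.41 = $242,936.28; Option B costs 108 × $2,048.14 = $221,199.12.
Option B is cheaper by $242,936.28 − $221,199.12 = $21,737.16.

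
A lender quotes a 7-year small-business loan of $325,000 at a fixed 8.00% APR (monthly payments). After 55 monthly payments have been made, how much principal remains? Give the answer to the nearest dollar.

$133,170

With monthly rate i = 8%/12 = 0.0066667, the balance after k of n payments is P · [(1+i)^n − (1+i)^k] / [(1+i)^n − 1].
(1+0.0066667)^84 = 1.74742205 and (1+0.0066667)^55 = 1.44116217, so the balance is 325,000 × (1.74742205 − 1.44116217) / (1.74742205 − 1) = $133,170.36.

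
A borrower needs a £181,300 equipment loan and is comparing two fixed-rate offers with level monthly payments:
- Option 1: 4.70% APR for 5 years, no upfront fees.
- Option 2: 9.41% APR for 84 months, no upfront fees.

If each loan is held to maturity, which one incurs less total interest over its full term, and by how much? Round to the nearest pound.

Option 1 by £44,415

Option 1: at 4.70% the monthly rate is 0.0039167, so the payment is 181,300 × 0.0039167 / (1 − 1.0039167^−60) = £3,396.49.
Total interest on Option 1 = 60 × £3,396.49 − £181,300 = £22,489.40.
Option 2: at 9.41% the monthly rate is 0.0078417, so the payment is 181,300 × 0.0078417 / (1 − 1.0078417^−84) = £2,954.81.
Total interest on Option 2 = 84 × £2,954.81 − £181,300 = £66,904.04.
Option 1 is lower by £44,414.64.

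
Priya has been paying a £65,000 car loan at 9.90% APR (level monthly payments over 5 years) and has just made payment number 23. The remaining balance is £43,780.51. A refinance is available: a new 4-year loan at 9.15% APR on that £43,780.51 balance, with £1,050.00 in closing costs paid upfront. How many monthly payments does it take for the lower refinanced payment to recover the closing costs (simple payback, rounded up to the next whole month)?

4 months

Current payment = 65,000 × 9.9%/12 / (1 − (1+0.0082500)^−60) = £1,377.86.
Refinanced payment = 43,780.51 × 0.0076250 / (1 − (1+0.0076250)^−48) = £1,092.60.
Monthly savings = £1,377.86 − £1,092.60 = £285.26.
Break-even = £1,050.00 / £285.26 = 3.68 → 4 months.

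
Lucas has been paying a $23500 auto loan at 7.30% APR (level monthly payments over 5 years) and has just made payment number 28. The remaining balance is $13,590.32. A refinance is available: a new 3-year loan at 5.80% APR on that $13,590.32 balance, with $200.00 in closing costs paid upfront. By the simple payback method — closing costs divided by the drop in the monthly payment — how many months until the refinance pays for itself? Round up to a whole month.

4 months

Current payment = 23,500 × 7.3%/12 / (1 − (1+0.0060833)^−60) = $468.66.
Refinanced payment = 13,590.32 × 0.0048333 / (1 − (1+0.0048333)^−36) = $412.21.
Monthly savings = $468.66 − $412.21 = $56.45.
Break-even = $200.00 / $56.45 = 3.54 → 4 months.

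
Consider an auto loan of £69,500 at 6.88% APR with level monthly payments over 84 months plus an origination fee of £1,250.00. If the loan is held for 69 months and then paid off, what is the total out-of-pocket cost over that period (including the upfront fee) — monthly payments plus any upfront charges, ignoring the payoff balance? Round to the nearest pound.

£73,346

At 6.88% the monthly rate is 0.0057333, so the payment is 69,500 × 0.0057333 / (1 − 1.0057333^−84) = £1,044.87.
Total outlay = 69 × £1,044.87 + £1,250.00 = £73,346.03.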